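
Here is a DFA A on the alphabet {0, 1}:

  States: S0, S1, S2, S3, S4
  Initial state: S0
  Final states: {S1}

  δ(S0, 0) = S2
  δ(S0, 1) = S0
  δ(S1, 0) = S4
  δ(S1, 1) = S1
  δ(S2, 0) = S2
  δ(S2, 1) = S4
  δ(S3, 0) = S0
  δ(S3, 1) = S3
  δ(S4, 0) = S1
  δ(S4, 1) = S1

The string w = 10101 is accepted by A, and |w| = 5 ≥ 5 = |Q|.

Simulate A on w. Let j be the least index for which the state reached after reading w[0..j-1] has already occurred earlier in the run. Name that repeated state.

S0

Run of A on w = 1 0 1 0 1:
  step 0: S0  (start)
  step 1: S0  (read 1: S0→S0)   ← first repeat (S0 seen earlier)
  step 2: S2  (read 0: S0→S2)
  step 3: S4  (read 1: S2→S4)
  step 4: S1  (read 0: S4→S1)
  step 5: S1  (read 1: S1→S1)

The earliest repeat is at step j = 1: A is in S0, which it already visited at step i = 0.
With |Q| = 5, pigeonhole forces a state repeat no later than step 5; the substring read between the first and second visits to that state can be pumped.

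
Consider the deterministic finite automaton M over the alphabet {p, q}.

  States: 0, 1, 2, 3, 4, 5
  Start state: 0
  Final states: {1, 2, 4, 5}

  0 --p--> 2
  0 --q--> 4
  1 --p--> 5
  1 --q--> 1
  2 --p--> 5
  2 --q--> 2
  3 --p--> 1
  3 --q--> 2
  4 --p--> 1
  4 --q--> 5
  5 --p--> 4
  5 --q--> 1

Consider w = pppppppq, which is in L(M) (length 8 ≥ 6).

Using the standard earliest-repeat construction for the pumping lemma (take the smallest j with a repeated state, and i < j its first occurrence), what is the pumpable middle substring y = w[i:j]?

Run of M on w = p p p p p p p q:
  step 0: 0  (start)
  step 1: 2  (read p: 0→2)
  step 2: 5  (read p: 2→5)
  step 3: 4  (read p: 5→4)
  step 4: 1  (read p: 4→1)
  step 5: 5  (read p: 1→5)   ← first repeat (5 seen earlier)
  step 6: 4  (read p: 5→4)
  step 7: 1  (read p: 4→1)
  step 8: 1  (read q: 1→1)

So i = 2, j = 5, giving x = w[0:2] = pp, y = w[2:5] = ppp, z = w[5:8] = ppq.
Check: |xy| = 5 ≤ 6 and |y| = 3 ≥ 1. Reading y takes M from 5 back to 5, so every xyⁱz is accepted.

ppp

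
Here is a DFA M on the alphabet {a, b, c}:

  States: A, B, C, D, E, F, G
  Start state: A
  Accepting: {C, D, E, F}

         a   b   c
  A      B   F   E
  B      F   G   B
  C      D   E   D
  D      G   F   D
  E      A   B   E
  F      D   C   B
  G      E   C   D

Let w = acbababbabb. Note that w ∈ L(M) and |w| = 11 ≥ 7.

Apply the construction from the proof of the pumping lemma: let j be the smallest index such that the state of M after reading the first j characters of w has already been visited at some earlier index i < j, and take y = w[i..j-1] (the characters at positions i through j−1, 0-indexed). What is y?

State sequence: A -a-> B -c-> B -b-> G -a-> E -b-> B -a-> F -b-> C -b-> E -a-> A -b-> F -b-> C
First repeat at step 2: B was already visited.

So i = 1, j = 2, giving x = w[0:1] = a, y = w[1:2] = c, z = w[2:11] = bababbabb.
Check: |xy| = 2 ≤ 7 and |y| = 1 ≥ 1. Reading y takes M from B back to B, so every xyⁱz is accepted.

c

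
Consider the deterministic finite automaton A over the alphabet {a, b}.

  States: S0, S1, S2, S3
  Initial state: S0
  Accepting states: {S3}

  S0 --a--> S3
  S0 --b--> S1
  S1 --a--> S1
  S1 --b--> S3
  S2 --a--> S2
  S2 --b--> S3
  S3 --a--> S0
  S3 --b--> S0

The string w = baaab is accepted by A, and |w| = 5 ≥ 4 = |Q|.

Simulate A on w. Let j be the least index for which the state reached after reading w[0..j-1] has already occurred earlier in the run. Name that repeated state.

Run of A on w = b a a a b:
  step 0: S0  (start)
  step 1: S1  (read b: S0→S1)
  step 2: S1  (read a: S1→S1)   ← first repeat (S1 seen earlier)
  step 3: S1  (read a: S1→S1)
  step 4: S1  (read a: S1→S1)
  step 5: S3  (read b: S1→S3)

The earliest repeat is at step j = 2: A is in S1, which it already visited at step i = 1.
The DFA has 4 states, so the proof of the pumping lemma guarantees a repeated state among the first 4+1 visited; the segment between the two visits is the pumpable y.

S1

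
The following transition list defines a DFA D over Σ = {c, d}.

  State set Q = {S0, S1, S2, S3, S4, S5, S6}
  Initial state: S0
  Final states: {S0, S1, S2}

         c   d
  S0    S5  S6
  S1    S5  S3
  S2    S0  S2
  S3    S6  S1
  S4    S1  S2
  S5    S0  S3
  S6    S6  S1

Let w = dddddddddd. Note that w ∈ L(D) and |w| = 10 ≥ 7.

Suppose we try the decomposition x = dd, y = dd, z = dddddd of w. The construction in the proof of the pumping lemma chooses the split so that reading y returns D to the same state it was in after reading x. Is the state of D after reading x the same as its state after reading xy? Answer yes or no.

State sequence: S0 -d-> S6 -d-> S1 -d-> S3 -d-> S1

After x (step 2): S1. After xy (step 4): S1.
They match, so y = dd drives D around a cycle from S1 back to itself; pumping y any number of times keeps D in S1 before reading z, and xyⁱz ∈ L(D) for every i ≥ 0.

yes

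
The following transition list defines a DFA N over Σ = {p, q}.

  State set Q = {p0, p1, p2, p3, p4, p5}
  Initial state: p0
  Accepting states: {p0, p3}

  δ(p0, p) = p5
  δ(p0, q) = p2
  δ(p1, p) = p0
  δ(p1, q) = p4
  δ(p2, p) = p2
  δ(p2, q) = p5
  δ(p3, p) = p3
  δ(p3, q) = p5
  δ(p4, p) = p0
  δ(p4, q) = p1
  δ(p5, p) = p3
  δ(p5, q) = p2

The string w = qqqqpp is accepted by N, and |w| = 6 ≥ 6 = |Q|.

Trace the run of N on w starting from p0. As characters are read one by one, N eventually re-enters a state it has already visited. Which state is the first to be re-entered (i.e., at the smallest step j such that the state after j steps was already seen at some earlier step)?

p2

Run of N on w = q q q q p p:
  step 0: p0  (start)
  step 1: p2  (read q: p0→p2)
  step 2: p5  (read q: p2→p5)
  step 3: p2  (read q: p5→p2)   ← first repeat (p2 seen earlier)
  step 4: p5  (read q: p2→p5)
  step 5: p3  (read p: p5→p3)
  step 6: p3  (read p: p3→p3)

The earliest repeat is at step j = 3: N is in p2, which it already visited at step i = 1.
The DFA has 6 states, so the proof of the pumping lemma guarantees a repeated state among the first 6+1 visited; the segment between the two visits is the pumpable y.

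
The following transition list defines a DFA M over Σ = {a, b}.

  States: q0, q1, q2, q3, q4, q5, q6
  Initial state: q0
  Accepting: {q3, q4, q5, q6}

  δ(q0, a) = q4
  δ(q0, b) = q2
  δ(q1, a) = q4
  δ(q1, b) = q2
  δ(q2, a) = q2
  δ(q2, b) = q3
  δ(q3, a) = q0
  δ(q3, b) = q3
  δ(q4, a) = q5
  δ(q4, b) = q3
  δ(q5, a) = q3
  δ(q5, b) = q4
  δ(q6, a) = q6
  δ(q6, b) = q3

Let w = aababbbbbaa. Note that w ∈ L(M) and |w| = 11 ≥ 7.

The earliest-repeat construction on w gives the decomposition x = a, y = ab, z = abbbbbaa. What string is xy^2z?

xy^2z = a·ab·ab·abbbbbaa = aabababbbbbaa.
Reading y = ab takes M from q4 back to q4, so after x·y·y the machine is still in q4, and z then leads to the accepting state q4. Hence aabababbbbbaa ∈ L(M).

aabababbbbbaa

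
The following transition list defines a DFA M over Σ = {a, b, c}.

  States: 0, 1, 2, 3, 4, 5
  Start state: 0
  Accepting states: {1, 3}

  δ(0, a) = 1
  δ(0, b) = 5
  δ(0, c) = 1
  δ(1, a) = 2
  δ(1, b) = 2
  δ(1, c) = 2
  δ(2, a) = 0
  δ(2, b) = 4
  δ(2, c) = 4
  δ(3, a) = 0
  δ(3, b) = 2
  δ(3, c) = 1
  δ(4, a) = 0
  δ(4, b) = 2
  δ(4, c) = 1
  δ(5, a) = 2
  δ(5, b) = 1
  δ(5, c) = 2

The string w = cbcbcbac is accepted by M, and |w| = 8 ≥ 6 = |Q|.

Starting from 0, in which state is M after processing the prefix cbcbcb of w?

2

State sequence: 0 -c-> 1 -b-> 2 -c-> 4 -b-> 2 -c-> 4 -b-> 2

After reading 6 characters, M is in state 2.
(This kind of state-tracing is the core of the pumping-lemma construction: with 6 states, pigeonhole forces a repeat within the first 6 steps.)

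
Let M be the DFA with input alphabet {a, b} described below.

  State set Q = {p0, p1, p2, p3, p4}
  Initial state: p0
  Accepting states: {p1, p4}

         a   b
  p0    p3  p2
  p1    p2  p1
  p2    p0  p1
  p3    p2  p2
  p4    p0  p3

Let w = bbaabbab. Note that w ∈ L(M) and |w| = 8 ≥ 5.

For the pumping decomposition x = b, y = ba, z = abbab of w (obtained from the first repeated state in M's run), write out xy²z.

bbabaabbab

xy^2z = b·ba·ba·abbab = bbabaabbab.
Reading y = ba takes M from p2 back to p2, so after x·y·y the machine is still in p2, and z then leads to the accepting state p1. Hence bbabaabbab ∈ L(M).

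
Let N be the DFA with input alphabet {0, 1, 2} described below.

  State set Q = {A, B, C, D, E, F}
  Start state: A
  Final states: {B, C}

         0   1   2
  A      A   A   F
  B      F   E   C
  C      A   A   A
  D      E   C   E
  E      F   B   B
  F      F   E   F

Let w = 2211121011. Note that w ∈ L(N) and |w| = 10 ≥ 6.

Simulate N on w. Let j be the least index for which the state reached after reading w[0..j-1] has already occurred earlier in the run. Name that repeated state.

Run of N on w = 2 2 1 1 1 2 1 0 1 1:
  step 0: A  (start)
  step 1: F  (read 2: A→F)
  step 2: F  (read 2: F→F)   ← first repeat (F seen earlier)
  step 3: E  (read 1: F→E)
  step 4: B  (read 1: E→B)
  step 5: E  (read 1: B→E)
  step 6: B  (read 2: E→B)
  step 7: E  (read 1: B→E)
  step 8: F  (read 0: E→F)
  step 9: E  (read 1: F→E)
  step 10: B  (read 1: E→B)

The earliest repeat is at step j = 2: N is in F, which it already visited at step i = 1.
The DFA has 6 states, so the proof of the pumping lemma guarantees a repeated state among the first 6+1 visited; the segment between the two visits is the pumpable y.

F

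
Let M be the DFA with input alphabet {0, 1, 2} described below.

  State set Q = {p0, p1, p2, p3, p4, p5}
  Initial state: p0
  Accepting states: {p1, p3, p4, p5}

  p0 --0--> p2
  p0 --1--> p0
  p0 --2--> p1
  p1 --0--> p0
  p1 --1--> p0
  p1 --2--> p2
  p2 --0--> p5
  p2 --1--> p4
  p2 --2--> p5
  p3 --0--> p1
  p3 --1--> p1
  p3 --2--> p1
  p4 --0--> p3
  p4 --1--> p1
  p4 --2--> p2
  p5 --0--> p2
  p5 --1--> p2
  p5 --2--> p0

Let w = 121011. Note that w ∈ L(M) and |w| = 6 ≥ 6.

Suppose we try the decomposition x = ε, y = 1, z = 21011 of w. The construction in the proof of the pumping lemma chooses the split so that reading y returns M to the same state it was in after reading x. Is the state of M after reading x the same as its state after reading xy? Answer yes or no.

yes

Run of M on the first 1 characters of w = 1:
  step 0: p0  (start)
  step 1: p0  (read 1: p0→p0)

After x (step 0): p0. After xy (step 1): p0.
They match, so y = 1 drives M around a cycle from p0 back to itself; pumping y any number of times keeps M in p0 before reading z, and xyⁱz ∈ L(M) for every i ≥ 0.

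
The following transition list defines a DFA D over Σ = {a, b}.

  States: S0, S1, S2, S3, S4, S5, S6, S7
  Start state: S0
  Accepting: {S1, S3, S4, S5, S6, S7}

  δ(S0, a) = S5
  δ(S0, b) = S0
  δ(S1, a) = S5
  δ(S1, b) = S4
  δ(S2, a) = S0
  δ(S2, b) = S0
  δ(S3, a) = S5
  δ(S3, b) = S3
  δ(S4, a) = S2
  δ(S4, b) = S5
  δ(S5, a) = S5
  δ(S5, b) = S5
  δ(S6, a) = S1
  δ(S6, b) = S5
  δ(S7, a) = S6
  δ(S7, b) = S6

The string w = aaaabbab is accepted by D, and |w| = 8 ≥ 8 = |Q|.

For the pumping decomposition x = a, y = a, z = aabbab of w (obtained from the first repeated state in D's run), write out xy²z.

xy^2z = a·a·a·aabbab = aaaaabbab.
Reading y = a takes D from S5 back to S5, so after x·y·y the machine is still in S5, and z then leads to the accepting state S5. Hence aaaaabbab ∈ L(D).

aaaaabbab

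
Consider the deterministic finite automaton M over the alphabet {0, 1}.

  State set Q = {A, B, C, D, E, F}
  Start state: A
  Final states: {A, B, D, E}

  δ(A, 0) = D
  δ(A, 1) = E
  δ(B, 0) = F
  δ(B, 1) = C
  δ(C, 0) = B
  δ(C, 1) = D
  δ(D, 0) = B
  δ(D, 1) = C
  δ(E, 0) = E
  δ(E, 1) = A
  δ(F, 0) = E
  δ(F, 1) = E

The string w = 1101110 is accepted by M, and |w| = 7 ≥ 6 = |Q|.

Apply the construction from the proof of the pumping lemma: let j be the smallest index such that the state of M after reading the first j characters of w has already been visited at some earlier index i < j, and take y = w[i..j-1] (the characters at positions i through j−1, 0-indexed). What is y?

11

State sequence: A -1-> E -1-> A -0-> D -1-> C -1-> D -1-> C -0-> B
First repeat at step 2: A was already visited.

So i = 0, j = 2, giving x = w[0:0] = ε, y = w[0:2] = 11, z = w[2:7] = 01110.
Check: |xy| = 2 ≤ 6 and |y| = 2 ≥ 1. Reading y takes M from A back to A, so every xyⁱz is accepted.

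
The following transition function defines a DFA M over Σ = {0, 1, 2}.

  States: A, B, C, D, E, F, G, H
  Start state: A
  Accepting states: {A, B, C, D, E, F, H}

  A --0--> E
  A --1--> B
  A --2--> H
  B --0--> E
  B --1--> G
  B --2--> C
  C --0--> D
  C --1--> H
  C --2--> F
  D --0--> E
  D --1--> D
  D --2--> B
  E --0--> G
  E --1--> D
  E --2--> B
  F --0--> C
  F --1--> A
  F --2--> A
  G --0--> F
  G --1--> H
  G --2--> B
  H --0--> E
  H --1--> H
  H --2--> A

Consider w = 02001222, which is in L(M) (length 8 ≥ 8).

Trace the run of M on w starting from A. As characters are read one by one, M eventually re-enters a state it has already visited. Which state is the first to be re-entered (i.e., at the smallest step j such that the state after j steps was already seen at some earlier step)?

Run of M on w = 0 2 0 0 1 2 2 2:
  step 0: A  (start)
  step 1: E  (read 0: A→E)
  step 2: B  (read 2: E→B)
  step 3: E  (read 0: B→E)   ← first repeat (E seen earlier)
  step 4: G  (read 0: E→G)
  step 5: H  (read 1: G→H)
  step 6: A  (read 2: H→A)
  step 7: H  (read 2: A→H)
  step 8: A  (read 2: H→A)

The earliest repeat is at step j = 3: M is in E, which it already visited at step i = 1.
Since M has 8 states, any run of length ≥ 8 visits 8+1 states, so by pigeonhole some state repeats within the first 8 steps — that repeat gives the pumpable loop.

E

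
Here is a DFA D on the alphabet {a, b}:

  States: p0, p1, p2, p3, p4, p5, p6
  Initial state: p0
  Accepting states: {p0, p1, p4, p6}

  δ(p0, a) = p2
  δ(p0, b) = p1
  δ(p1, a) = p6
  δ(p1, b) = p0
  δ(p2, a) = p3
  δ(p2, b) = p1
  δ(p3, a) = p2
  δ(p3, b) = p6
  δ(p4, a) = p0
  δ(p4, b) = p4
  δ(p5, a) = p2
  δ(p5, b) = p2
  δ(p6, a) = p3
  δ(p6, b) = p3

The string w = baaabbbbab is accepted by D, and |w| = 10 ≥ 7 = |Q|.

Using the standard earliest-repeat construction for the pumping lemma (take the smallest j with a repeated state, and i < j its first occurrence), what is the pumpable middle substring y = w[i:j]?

State sequence: p0 -b-> p1 -a-> p6 -a-> p3 -a-> p2 -b-> p1 -b-> p0 -b-> p1 -b-> p0 -a-> p2 -b-> p1
First repeat at step 5: p1 was already visited.

So i = 1, j = 5, giving x = w[0:1] = b, y = w[1:5] = aaab, z = w[5:10] = bbbab.
Check: |xy| = 5 ≤ 7 and |y| = 4 ≥ 1. Reading y takes D from p1 back to p1, so every xyⁱz is accepted.
The DFA has 7 states, so the proof of the pumping lemma guarantees a repeated state among the first 7+1 visited; the segment between the two visits is the pumpable y.

aaab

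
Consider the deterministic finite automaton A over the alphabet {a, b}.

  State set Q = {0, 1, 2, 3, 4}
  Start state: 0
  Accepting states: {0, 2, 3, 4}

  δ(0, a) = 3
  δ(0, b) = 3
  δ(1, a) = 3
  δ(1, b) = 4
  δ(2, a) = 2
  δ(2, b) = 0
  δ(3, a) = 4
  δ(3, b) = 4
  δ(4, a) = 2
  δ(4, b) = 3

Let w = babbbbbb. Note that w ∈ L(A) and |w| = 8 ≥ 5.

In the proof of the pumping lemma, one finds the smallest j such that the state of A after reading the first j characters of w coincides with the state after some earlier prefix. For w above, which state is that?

3

State sequence: 0 -b-> 3 -a-> 4 -b-> 3 -b-> 4 -b-> 3 -b-> 4 -b-> 3 -b-> 4
First repeat at step 3: 3 was already visited.

The earliest repeat is at step j = 3: A is in 3, which it already visited at step i = 1.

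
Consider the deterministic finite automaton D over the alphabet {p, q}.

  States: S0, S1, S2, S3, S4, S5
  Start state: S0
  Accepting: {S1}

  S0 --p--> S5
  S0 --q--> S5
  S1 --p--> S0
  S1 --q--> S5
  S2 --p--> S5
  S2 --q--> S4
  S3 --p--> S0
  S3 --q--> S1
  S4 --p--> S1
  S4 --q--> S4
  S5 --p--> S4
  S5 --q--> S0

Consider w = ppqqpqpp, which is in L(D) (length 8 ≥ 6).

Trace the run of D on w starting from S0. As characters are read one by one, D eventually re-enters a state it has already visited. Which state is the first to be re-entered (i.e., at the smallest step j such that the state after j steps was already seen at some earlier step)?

S4

Run of D on w = p p q q p q p p:
  step 0: S0  (start)
  step 1: S5  (read p: S0→S5)
  step 2: S4  (read p: S5→S4)
  step 3: S4  (read q: S4→S4)   ← first repeat (S4 seen earlier)
  step 4: S4  (read q: S4→S4)
  step 5: S1  (read p: S4→S1)
  step 6: S5  (read q: S1→S5)
  step 7: S4  (read p: S5→S4)
  step 8: S1  (read p: S4→S1)

The earliest repeat is at step j = 3: D is in S4, which it already visited at step i = 2.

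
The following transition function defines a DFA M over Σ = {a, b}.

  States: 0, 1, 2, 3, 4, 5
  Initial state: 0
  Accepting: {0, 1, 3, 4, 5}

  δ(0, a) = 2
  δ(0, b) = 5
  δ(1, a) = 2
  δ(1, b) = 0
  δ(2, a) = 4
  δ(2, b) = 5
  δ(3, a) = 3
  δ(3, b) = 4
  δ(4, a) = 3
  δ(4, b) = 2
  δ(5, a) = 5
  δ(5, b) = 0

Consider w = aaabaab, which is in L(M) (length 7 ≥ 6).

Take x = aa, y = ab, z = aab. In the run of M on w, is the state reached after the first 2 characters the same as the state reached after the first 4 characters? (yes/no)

State sequence: 0 -a-> 2 -a-> 4 -a-> 3 -b-> 4

After x (step 2): 4. After xy (step 4): 4.
They match, so y = ab drives M around a cycle from 4 back to itself; pumping y any number of times keeps M in 4 before reading z, and xyⁱz ∈ L(M) for every i ≥ 0.

yes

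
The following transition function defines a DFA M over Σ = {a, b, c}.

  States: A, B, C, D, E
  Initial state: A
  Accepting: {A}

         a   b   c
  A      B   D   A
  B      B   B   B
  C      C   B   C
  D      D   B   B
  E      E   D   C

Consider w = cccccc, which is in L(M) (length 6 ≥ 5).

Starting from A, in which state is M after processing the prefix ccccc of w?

A

Run of M on the first 5 characters of w = c c c c c:
  step 0: A  (start)
  step 1: A  (read c: A→A)
  step 2: A  (read c: A→A)
  step 3: A  (read c: A→A)
  step 4: A  (read c: A→A)
  step 5: A  (read c: A→A)

After reading 5 characters, M is in state A.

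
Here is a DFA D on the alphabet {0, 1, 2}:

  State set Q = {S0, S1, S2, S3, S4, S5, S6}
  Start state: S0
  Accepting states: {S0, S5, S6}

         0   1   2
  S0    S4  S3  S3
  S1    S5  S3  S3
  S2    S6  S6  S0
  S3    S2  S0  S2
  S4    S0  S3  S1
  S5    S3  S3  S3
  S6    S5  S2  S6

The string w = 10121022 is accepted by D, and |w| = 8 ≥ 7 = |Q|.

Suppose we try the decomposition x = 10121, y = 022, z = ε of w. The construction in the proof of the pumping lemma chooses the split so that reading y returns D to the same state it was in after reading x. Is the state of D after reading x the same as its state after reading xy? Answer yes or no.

Run of D on the first 8 characters of w = 1 0 1 2 1 0 2 2:
  step 0: S0  (start)
  step 1: S3  (read 1: S0→S3)
  step 2: S2  (read 0: S3→S2)
  step 3: S6  (read 1: S2→S6)
  step 4: S6  (read 2: S6→S6)
  step 5: S2  (read 1: S6→S2)
  step 6: S6  (read 0: S2→S6)
  step 7: S6  (read 2: S6→S6)
  step 8: S6  (read 2: S6→S6)

After x (step 5): S2. After xy (step 8): S6.
They differ (S2 ≠ S6), so y is not a cycle from the state after x; this split is not the one the pumping-lemma construction produces, and pumping y need not keep the string in L(D).

no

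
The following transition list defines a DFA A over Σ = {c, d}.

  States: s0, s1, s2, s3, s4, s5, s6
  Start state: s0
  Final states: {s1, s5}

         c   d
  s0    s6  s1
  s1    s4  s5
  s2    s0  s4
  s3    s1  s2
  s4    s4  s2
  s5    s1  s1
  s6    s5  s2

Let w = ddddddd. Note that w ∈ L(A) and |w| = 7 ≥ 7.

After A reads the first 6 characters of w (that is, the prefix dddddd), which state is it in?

Run of A on the first 6 characters of w = d d d d d d:
  step 0: s0  (start)
  step 1: s1  (read d: s0→s1)
  step 2: s5  (read d: s1→s5)
  step 3: s1  (read d: s5→s1)
  step 4: s5  (read d: s1→s5)
  step 5: s1  (read d: s5→s1)
  step 6: s5  (read d: s1→s5)

After reading 6 characters, A is in state s5.

s5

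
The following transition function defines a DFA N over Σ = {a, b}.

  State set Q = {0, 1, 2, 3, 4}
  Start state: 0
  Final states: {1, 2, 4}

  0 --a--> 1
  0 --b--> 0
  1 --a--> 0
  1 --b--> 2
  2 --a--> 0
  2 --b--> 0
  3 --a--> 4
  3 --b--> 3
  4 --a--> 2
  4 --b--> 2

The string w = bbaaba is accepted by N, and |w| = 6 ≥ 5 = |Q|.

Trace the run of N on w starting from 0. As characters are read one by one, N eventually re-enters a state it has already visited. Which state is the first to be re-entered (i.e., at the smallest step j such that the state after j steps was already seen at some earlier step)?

0

Run of N on w = b b a a b a:
  step 0: 0  (start)
  step 1: 0  (read b: 0→0)   ← first repeat (0 seen earlier)
  step 2: 0  (read b: 0→0)
  step 3: 1  (read a: 0→1)
  step 4: 0  (read a: 1→0)
  step 5: 0  (read b: 0→0)
  step 6: 1  (read a: 0→1)

The earliest repeat is at step j = 1: N is in 0, which it already visited at step i = 0.
With |Q| = 5, pigeonhole forces a state repeat no later than step 5; the substring read between the first and second visits to that state can be pumped.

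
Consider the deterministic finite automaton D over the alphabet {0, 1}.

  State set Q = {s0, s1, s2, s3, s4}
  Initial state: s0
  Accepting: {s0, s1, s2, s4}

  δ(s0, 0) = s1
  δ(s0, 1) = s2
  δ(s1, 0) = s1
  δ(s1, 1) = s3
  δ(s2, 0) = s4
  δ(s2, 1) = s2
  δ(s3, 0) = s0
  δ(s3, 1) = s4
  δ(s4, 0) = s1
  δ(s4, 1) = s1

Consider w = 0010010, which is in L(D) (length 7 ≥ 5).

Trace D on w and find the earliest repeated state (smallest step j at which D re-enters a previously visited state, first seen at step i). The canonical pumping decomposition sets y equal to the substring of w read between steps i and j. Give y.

0

State sequence: s0 -0-> s1 -0-> s1 -1-> s3 -0-> s0 -0-> s1 -1-> s3 -0-> s0
First repeat at step 2: s1 was already visited.

So i = 1, j = 2, giving x = w[0:1] = 0, y = w[1:2] = 0, z = w[2:7] = 10010.
Check: |xy| = 2 ≤ 5 and |y| = 1 ≥ 1. Reading y takes D from s1 back to s1, so every xyⁱz is accepted.
Since D has 5 states, any run of length ≥ 5 visits 5+1 states, so by pigeonhole some state repeats within the first 5 steps — that repeat gives the pumpable loop.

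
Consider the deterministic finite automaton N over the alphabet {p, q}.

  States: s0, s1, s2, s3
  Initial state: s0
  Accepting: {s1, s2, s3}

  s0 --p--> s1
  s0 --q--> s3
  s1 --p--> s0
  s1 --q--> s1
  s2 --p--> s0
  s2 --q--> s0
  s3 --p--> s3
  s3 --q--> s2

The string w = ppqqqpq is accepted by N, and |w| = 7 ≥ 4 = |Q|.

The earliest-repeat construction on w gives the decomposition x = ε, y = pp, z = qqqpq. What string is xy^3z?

ppppppqqqpq

xy^3z = ε·pp·pp·pp·qqqpq = ppppppqqqpq.
Reading y = pp takes N from s0 back to s0, so after x·y·y·y the machine is still in s0, and z then leads to the accepting state s1. Hence ppppppqqqpq ∈ L(N).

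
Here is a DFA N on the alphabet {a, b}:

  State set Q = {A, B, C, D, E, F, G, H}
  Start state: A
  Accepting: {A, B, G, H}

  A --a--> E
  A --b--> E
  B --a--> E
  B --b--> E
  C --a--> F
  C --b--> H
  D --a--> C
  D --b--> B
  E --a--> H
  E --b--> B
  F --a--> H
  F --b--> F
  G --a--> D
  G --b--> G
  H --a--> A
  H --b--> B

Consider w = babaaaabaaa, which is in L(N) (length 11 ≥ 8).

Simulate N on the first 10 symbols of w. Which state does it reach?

Run of N on the first 10 characters of w = b a b a a a a b a a:
  step 0: A  (start)
  step 1: E  (read b: A→E)
  step 2: H  (read a: E→H)
  step 3: B  (read b: H→B)
  step 4: E  (read a: B→E)
  step 5: H  (read a: E→H)
  step 6: A  (read a: H→A)
  step 7: E  (read a: A→E)
  step 8: B  (read b: E→B)
  step 9: E  (read a: B→E)
  step 10: H  (read a: E→H)

After reading 10 characters, N is in state H.
(This kind of state-tracing is the core of the pumping-lemma construction: with 8 states, pigeonhole forces a repeat within the first 8 steps.)

H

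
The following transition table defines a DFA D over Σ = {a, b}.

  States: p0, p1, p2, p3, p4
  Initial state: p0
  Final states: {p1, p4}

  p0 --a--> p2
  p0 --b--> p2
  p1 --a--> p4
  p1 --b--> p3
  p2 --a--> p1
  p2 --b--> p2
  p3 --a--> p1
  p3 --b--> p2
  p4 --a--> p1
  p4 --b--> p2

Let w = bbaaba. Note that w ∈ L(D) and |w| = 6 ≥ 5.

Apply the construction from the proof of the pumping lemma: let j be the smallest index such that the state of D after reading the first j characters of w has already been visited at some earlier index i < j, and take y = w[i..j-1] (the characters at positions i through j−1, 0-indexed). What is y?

b

State sequence: p0 -b-> p2 -b-> p2 -a-> p1 -a-> p4 -b-> p2 -a-> p1
First repeat at step 2: p2 was already visited.

So i = 1, j = 2, giving x = w[0:1] = b, y = w[1:2] = b, z = w[2:6] = aaba.
Check: |xy| = 2 ≤ 5 and |y| = 1 ≥ 1. Reading y takes D from p2 back to p2, so every xyⁱz is accepted.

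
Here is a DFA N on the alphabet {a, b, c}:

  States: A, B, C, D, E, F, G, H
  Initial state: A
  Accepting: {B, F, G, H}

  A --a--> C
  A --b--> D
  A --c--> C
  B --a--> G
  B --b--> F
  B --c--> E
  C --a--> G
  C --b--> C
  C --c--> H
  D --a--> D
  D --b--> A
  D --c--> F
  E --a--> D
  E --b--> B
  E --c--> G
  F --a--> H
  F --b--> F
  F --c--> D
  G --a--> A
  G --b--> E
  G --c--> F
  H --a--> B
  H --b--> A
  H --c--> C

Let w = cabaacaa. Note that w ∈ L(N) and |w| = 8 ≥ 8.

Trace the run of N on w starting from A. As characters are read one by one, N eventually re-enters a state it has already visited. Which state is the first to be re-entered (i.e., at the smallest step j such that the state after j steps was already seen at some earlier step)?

D

State sequence: A -c-> C -a-> G -b-> E -a-> D -a-> D -c-> F -a-> H -a-> B
First repeat at step 5: D was already visited.

The earliest repeat is at step j = 5: N is in D, which it already visited at step i = 4.
Since N has 8 states, any run of length ≥ 8 visits 8+1 states, so by pigeonhole some state repeats within the first 8 steps — that repeat gives the pumpable loop.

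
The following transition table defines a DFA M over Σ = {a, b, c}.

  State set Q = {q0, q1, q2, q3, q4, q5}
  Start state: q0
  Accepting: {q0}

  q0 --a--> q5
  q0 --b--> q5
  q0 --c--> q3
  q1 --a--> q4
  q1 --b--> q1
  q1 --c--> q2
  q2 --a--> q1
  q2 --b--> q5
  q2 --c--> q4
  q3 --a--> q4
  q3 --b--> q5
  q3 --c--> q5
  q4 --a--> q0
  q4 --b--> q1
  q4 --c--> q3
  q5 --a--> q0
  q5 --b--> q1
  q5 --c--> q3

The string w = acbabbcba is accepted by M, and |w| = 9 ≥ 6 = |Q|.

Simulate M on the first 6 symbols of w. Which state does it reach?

q1

Run of M on the first 6 characters of w = a c b a b b:
  step 0: q0  (start)
  step 1: q5  (read a: q0→q5)
  step 2: q3  (read c: q5→q3)
  step 3: q5  (read b: q3→q5)
  step 4: q0  (read a: q5→q0)
  step 5: q5  (read b: q0→q5)
  step 6: q1  (read b: q5→q1)

After reading 6 characters, M is in state q1.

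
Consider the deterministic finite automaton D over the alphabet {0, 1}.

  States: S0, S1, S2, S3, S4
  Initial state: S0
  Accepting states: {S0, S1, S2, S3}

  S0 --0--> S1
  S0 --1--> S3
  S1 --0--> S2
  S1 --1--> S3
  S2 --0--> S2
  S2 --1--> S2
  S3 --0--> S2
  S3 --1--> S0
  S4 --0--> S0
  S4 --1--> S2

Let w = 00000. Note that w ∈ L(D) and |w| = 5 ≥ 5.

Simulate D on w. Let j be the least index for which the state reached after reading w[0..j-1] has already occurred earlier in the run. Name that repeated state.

S2

Run of D on w = 0 0 0 0 0:
  step 0: S0  (start)
  step 1: S1  (read 0: S0→S1)
  step 2: S2  (read 0: S1→S2)
  step 3: S2  (read 0: S2→S2)   ← first repeat (S2 seen earlier)
  step 4: S2  (read 0: S2→S2)
  step 5: S2  (read 0: S2→S2)

The earliest repeat is at step j = 3: D is in S2, which it already visited at step i = 2.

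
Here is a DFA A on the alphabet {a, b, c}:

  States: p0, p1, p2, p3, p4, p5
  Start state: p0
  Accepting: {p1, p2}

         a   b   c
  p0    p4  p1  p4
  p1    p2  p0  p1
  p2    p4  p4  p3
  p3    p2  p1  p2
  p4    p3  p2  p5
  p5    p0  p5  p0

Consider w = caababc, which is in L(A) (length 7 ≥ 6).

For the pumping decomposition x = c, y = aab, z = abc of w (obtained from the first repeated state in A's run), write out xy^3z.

caabaabaababc

xy^3z = c·aab·aab·aab·abc = caabaabaababc.
Reading y = aab takes A from p4 back to p4, so after x·y·y·y the machine is still in p4, and z then leads to the accepting state p1. Hence caabaabaababc ∈ L(A).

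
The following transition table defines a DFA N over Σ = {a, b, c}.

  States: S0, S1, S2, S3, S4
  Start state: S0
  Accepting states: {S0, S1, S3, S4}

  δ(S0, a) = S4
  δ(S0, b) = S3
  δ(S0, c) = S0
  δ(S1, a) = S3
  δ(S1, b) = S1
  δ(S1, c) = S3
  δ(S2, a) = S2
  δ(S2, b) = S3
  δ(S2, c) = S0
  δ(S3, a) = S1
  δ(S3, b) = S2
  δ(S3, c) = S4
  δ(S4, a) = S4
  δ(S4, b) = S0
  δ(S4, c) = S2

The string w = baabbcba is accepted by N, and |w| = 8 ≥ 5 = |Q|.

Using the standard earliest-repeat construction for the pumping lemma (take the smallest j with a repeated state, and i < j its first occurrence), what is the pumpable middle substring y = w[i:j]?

Run of N on w = b a a b b c b a:
  step 0: S0  (start)
  step 1: S3  (read b: S0→S3)
  step 2: S1  (read a: S3→S1)
  step 3: S3  (read a: S1→S3)   ← first repeat (S3 seen earlier)
  step 4: S2  (read b: S3→S2)
  step 5: S3  (read b: S2→S3)
  step 6: S4  (read c: S3→S4)
  step 7: S0  (read b: S4→S0)
  step 8: S4  (read a: S0→S4)

So i = 1, j = 3, giving x = w[0:1] = b, y = w[1:3] = aa, z = w[3:8] = bbcba.
Check: |xy| = 3 ≤ 5 and |y| = 2 ≥ 1. Reading y takes N from S3 back to S3, so every xyⁱz is accepted.

aa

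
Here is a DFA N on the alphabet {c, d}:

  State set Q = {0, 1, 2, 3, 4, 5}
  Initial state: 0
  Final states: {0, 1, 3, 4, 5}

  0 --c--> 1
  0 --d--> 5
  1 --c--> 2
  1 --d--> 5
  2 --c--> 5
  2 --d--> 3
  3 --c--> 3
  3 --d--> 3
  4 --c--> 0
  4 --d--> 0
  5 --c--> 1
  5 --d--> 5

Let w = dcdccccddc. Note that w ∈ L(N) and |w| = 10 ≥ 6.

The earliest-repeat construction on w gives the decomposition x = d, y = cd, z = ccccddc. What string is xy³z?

xy^3z = d·cd·cd·cd·ccccddc = dcdcdcdccccddc.
Reading y = cd takes N from 5 back to 5, so after x·y·y·y the machine is still in 5, and z then leads to the accepting state 1. Hence dcdcdcdccccddc ∈ L(N).

dcdcdcdccccddc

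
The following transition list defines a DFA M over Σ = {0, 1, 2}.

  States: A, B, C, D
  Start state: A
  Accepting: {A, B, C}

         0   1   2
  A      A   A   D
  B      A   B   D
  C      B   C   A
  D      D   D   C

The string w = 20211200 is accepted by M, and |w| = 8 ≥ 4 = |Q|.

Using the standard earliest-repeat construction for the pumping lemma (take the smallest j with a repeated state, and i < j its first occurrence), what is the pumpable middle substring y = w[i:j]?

Run of M on w = 2 0 2 1 1 2 0 0:
  step 0: A  (start)
  step 1: D  (read 2: A→D)
  step 2: D  (read 0: D→D)   ← first repeat (D seen earlier)
  step 3: C  (read 2: D→C)
  step 4: C  (read 1: C→C)
  step 5: C  (read 1: C→C)
  step 6: A  (read 2: C→A)
  step 7: A  (read 0: A→A)
  step 8: A  (read 0: A→A)

So i = 1, j = 2, giving x = w[0:1] = 2, y = w[1:2] = 0, z = w[2:8] = 211200.
Check: |xy| = 2 ≤ 4 and |y| = 1 ≥ 1. Reading y takes M from D back to D, so every xyⁱz is accepted.
Since M has 4 states, any run of length ≥ 4 visits 4+1 states, so by pigeonhole some state repeats within the first 4 steps — that repeat gives the pumpable loop.

0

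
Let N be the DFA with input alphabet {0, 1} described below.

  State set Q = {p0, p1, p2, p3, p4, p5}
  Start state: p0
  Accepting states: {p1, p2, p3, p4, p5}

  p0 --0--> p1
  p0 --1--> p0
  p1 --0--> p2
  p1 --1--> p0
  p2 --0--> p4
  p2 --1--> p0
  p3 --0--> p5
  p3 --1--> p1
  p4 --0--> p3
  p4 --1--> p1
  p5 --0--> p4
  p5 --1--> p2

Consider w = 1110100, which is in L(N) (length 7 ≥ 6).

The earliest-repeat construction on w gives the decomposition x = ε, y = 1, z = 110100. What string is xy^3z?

xy^3z = ε·1·1·1·110100 = 111110100.
Reading y = 1 takes N from p0 back to p0, so after x·y·y·y the machine is still in p0, and z then leads to the accepting state p2. Hence 111110100 ∈ L(N).

111110100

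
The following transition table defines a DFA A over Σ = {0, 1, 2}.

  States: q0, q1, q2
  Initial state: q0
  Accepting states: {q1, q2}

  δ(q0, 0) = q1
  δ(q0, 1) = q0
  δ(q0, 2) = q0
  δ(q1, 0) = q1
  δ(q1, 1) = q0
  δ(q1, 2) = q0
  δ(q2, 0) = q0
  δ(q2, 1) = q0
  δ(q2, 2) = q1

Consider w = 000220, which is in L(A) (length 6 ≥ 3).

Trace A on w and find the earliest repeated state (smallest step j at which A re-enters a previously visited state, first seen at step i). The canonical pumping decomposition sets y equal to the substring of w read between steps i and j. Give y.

0

State sequence: q0 -0-> q1 -0-> q1 -0-> q1 -2-> q0 -2-> q0 -0-> q1
First repeat at step 2: q1 was already visited.

So i = 1, j = 2, giving x = w[0:1] = 0, y = w[1:2] = 0, z = w[2:6] = 0220.
Check: |xy| = 2 ≤ 3 and |y| = 1 ≥ 1. Reading y takes A from q1 back to q1, so every xyⁱz is accepted.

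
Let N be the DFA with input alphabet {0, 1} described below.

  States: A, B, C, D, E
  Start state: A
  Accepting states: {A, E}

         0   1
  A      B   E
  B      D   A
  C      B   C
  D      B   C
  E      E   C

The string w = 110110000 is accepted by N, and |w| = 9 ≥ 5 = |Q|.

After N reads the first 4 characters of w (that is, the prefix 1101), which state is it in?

A

State sequence: A -1-> E -1-> C -0-> B -1-> A

After reading 4 characters, N is in state A.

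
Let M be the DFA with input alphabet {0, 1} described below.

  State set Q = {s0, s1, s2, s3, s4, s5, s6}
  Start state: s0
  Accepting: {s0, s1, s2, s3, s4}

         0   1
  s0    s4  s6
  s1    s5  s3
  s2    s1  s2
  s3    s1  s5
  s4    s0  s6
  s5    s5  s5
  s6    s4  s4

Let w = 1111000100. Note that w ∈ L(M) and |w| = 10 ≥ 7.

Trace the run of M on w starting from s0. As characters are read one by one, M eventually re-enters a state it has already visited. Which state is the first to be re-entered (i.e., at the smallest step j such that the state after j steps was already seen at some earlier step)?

Run of M on w = 1 1 1 1 0 0 0 1 0 0:
  step 0: s0  (start)
  step 1: s6  (read 1: s0→s6)
  step 2: s4  (read 1: s6→s4)
  step 3: s6  (read 1: s4→s6)   ← first repeat (s6 seen earlier)
  step 4: s4  (read 1: s6→s4)
  step 5: s0  (read 0: s4→s0)
  step 6: s4  (read 0: s0→s4)
  step 7: s0  (read 0: s4→s0)
  step 8: s6  (read 1: s0→s6)
  step 9: s4  (read 0: s6→s4)
  step 10: s0  (read 0: s4→s0)

The earliest repeat is at step j = 3: M is in s6, which it already visited at step i = 1.

s6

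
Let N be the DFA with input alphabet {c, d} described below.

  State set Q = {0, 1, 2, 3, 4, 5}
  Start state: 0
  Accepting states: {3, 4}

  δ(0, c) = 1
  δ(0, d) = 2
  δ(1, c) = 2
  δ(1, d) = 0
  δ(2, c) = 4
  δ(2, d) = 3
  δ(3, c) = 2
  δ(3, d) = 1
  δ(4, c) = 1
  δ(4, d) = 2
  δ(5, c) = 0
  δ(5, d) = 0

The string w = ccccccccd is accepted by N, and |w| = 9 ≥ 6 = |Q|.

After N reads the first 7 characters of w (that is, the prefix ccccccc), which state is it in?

1

State sequence: 0 -c-> 1 -c-> 2 -c-> 4 -c-> 1 -c-> 2 -c-> 4 -c-> 1

After reading 7 characters, N is in state 1.
(This kind of state-tracing is the core of the pumping-lemma construction: with 6 states, pigeonhole forces a repeat within the first 6 steps.)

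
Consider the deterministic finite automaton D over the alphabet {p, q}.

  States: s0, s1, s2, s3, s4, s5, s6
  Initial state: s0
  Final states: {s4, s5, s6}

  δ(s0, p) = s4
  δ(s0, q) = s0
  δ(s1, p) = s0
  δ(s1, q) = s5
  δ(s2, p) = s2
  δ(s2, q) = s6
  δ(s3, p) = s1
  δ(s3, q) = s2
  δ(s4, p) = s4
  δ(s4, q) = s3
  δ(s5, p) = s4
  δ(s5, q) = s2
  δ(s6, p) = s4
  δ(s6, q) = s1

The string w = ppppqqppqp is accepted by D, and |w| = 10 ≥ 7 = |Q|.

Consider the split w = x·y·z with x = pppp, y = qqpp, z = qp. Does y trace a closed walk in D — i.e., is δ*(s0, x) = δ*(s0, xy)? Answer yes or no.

no

Run of D on the first 8 characters of w = p p p p q q p p:
  step 0: s0  (start)
  step 1: s4  (read p: s0→s4)
  step 2: s4  (read p: s4→s4)
  step 3: s4  (read p: s4→s4)
  step 4: s4  (read p: s4→s4)
  step 5: s3  (read q: s4→s3)
  step 6: s2  (read q: s3→s2)
  step 7: s2  (read p: s2→s2)
  step 8: s2  (read p: s2→s2)

After x (step 4): s4. After xy (step 8): s2.
They differ (s4 ≠ s2), so y is not a cycle from the state after x; this split is not the one the pumping-lemma construction produces, and pumping y need not keep the string in L(D).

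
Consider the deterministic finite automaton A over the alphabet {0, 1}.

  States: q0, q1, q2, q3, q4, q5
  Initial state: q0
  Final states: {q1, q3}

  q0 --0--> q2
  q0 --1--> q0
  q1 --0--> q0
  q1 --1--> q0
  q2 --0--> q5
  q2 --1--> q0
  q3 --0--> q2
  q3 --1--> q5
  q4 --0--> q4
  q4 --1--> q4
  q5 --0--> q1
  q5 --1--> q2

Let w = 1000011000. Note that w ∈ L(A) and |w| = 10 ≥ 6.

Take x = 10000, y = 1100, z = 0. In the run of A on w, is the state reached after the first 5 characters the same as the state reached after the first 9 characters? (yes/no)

Run of A on the first 9 characters of w = 1 0 0 0 0 1 1 0 0:
  step 0: q0  (start)
  step 1: q0  (read 1: q0→q0)
  step 2: q2  (read 0: q0→q2)
  step 3: q5  (read 0: q2→q5)
  step 4: q1  (read 0: q5→q1)
  step 5: q0  (read 0: q1→q0)
  step 6: q0  (read 1: q0→q0)
  step 7: q0  (read 1: q0→q0)
  step 8: q2  (read 0: q0→q2)
  step 9: q5  (read 0: q2→q5)

After x (step 5): q0. After xy (step 9): q5.
They differ (q0 ≠ q5), so y is not a cycle from the state after x; this split is not the one the pumping-lemma construction produces, and pumping y need not keep the string in L(A).

no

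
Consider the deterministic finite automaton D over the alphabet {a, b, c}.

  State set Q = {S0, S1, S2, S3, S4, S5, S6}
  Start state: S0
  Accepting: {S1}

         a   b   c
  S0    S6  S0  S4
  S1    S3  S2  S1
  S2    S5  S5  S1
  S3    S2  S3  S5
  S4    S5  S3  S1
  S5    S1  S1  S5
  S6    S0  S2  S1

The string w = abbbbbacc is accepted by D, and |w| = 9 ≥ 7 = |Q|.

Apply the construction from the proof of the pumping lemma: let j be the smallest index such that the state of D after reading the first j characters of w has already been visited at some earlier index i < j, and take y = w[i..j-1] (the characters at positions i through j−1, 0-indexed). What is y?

Run of D on w = a b b b b b a c c:
  step 0: S0  (start)
  step 1: S6  (read a: S0→S6)
  step 2: S2  (read b: S6→S2)
  step 3: S5  (read b: S2→S5)
  step 4: S1  (read b: S5→S1)
  step 5: S2  (read b: S1→S2)   ← first repeat (S2 seen earlier)
  step 6: S5  (read b: S2→S5)
  step 7: S1  (read a: S5→S1)
  step 8: S1  (read c: S1→S1)
  step 9: S1  (read c: S1→S1)

So i = 2, j = 5, giving x = w[0:2] = ab, y = w[2:5] = bbb, z = w[5:9] = bacc.
Check: |xy| = 5 ≤ 7 and |y| = 3 ≥ 1. Reading y takes D from S2 back to S2, so every xyⁱz is accepted.
With |Q| = 7, pigeonhole forces a state repeat no later than step 7; the substring read between the first and second visits to that state can be pumped.

bbb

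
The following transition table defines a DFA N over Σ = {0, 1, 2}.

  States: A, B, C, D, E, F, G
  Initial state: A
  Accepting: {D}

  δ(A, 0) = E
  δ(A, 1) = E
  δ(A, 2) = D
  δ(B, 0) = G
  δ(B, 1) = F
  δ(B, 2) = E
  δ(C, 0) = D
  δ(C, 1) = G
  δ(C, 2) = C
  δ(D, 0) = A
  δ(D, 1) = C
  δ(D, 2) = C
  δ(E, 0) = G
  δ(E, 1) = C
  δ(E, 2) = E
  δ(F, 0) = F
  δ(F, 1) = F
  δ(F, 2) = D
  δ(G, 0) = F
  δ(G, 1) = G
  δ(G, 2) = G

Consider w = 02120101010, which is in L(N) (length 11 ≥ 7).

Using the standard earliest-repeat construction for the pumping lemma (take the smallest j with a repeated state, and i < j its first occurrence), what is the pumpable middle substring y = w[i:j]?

2

Run of N on w = 0 2 1 2 0 1 0 1 0 1 0:
  step 0: A  (start)
  step 1: E  (read 0: A→E)
  step 2: E  (read 2: E→E)   ← first repeat (E seen earlier)
  step 3: C  (read 1: E→C)
  step 4: C  (read 2: C→C)
  step 5: D  (read 0: C→D)
  step 6: C  (read 1: D→C)
  step 7: D  (read 0: C→D)
  step 8: C  (read 1: D→C)
  step 9: D  (read 0: C→D)
  step 10: C  (read 1: D→C)
  step 11: D  (read 0: C→D)

So i = 1, j = 2, giving x = w[0:1] = 0, y = w[1:2] = 2, z = w[2:11] = 120101010.
Check: |xy| = 2 ≤ 7 and |y| = 1 ≥ 1. Reading y takes N from E back to E, so every xyⁱz is accepted.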